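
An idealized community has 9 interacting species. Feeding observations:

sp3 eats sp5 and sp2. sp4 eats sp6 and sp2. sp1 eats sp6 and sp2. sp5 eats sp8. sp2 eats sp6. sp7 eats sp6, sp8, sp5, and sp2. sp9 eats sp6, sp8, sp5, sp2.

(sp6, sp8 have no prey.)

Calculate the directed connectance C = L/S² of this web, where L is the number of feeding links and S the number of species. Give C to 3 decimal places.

The web has S = 9 species and L = 16 feeding links.
C = L / S² = 16 / 81 = 0.1975 ≈ 0.198.

C = 0.198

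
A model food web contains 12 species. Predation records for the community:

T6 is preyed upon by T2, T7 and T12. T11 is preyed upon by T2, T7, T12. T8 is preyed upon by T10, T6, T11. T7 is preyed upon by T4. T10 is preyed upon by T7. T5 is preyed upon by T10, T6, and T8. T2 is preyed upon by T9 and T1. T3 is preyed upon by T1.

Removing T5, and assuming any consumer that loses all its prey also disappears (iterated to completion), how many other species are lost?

9

Remove T5.
Round 1: T8 (all prey gone) → extinct.
Round 2: T10 (all prey gone), T6 (all prey gone), T11 (all prey gone) → extinct.
Round 3: T12 (all prey gone), T7 (all prey gone), T2 (all prey gone) → extinct.
Round 4: T9 (all prey gone), T4 (all prey gone) → extinct.
No further losses. Total secondary extinctions: 9.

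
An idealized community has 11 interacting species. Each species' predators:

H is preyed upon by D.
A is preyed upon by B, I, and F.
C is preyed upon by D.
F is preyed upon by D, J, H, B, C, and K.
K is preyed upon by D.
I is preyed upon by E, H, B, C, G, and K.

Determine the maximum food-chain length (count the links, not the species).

One longest chain: A → F → C → D.
It has 4 species and 3 links.

3 links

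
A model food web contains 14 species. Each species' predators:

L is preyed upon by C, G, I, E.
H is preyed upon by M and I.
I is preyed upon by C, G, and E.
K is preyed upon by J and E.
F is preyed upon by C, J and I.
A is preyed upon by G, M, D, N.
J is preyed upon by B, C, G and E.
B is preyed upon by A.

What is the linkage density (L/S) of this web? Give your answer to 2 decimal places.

There are L = 23 links among S = 14 species.
L/S = 23/14 = 1.6429 ≈ 1.64.

L/S = 1.64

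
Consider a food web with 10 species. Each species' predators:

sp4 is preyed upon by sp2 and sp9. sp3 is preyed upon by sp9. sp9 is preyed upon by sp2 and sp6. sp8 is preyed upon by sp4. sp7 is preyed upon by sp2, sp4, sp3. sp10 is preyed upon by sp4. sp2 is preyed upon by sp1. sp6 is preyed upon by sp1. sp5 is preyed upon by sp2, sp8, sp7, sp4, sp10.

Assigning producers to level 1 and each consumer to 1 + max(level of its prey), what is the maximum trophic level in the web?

6

Producers (level 1): sp5.
sp5 → sp7 → sp3 → sp9 → sp2 → sp1 gives sp1 level 6.
No species has a prey at level 6, so no species reaches level 7.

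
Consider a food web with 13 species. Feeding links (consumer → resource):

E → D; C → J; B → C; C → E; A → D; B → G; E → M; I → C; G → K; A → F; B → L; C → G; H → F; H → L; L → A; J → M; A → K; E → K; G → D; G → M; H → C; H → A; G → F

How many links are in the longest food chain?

3 links

One longest chain: K → E → C → B.
It has 4 species and 3 links.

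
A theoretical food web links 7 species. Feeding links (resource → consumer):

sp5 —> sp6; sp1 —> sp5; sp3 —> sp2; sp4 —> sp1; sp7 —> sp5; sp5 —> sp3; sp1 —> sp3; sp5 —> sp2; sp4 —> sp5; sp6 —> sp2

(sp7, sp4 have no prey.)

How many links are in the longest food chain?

One longest chain: sp4 → sp1 → sp5 → sp3 → sp2.
It has 5 species and 4 links.

4 links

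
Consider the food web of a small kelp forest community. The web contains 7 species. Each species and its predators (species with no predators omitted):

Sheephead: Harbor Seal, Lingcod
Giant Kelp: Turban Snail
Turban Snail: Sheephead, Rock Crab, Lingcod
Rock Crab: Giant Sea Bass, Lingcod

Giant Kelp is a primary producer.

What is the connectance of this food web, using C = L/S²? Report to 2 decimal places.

C = 0.16

The web has S = 7 species and L = 8 feeding links.
C = L / S² = 8 / 49 = 0.1633 ≈ 0.16.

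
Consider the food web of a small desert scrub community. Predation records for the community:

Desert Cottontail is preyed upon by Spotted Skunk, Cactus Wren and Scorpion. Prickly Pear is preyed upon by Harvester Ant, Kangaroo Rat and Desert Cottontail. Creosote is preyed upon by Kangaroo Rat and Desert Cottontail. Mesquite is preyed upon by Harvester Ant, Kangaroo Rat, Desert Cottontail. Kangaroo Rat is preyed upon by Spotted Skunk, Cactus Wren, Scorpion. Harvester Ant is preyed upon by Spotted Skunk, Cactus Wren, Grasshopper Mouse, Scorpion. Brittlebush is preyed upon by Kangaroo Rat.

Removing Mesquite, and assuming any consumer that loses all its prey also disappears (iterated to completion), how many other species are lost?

Remove Mesquite.
Every predator of it retains at least one other prey: Harvester Ant still has Prickly Pear; Kangaroo Rat still has Brittlebush, Prickly Pear, Creosote; Desert Cottontail still has Prickly Pear, Creosote.
No consumer loses all prey, so no secondary extinctions occur.

0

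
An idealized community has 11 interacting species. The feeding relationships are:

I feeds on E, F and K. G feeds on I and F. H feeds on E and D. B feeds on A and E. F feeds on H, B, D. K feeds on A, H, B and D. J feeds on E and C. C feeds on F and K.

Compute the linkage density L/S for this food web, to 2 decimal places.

There are L = 20 links among S = 11 species.
L/S = 20/11 = 1.8182 ≈ 1.82.

L/S = 1.82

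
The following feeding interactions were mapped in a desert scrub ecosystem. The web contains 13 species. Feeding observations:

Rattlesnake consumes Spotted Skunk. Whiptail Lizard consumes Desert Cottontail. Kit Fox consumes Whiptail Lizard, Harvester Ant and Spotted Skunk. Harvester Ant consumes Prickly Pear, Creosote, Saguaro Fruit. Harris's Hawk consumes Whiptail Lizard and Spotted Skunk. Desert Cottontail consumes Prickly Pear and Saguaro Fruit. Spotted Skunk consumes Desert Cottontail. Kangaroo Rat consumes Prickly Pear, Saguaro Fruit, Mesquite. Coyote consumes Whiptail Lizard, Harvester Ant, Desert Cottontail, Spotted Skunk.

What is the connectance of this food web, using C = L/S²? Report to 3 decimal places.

The web has S = 13 species and L = 20 feeding links.
C = L / S² = 20 / 169 = 0.1183 ≈ 0.118.

C = 0.118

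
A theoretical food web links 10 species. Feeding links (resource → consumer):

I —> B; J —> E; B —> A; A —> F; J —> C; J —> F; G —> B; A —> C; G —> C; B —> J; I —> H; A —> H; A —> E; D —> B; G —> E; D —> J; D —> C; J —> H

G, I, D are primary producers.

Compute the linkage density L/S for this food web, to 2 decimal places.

L/S = 1.80

There are L = 18 links among S = 10 species.
L/S = 18/10 = 1.8000 ≈ 1.80.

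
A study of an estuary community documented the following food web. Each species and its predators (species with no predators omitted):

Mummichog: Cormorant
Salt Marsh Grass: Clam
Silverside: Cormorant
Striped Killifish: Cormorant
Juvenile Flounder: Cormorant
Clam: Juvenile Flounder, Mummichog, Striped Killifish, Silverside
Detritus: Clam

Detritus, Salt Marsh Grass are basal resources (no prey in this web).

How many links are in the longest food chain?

3 links

One longest chain: Detritus → Clam → Juvenile Flounder → Cormorant.
It has 4 species and 3 links.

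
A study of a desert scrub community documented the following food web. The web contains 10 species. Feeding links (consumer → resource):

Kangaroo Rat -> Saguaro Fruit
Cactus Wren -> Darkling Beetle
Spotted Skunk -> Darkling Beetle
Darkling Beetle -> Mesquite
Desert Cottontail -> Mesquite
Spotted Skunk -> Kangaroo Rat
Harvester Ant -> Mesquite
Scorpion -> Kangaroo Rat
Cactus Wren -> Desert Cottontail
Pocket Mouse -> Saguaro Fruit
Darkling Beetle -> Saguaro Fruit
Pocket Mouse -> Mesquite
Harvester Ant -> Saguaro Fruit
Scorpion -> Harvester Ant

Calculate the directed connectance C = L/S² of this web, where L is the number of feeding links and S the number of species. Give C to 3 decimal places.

The web has S = 10 species and L = 14 feeding links.
C = L / S² = 14 / 100 = 0.1400 ≈ 0.140.

C = 0.140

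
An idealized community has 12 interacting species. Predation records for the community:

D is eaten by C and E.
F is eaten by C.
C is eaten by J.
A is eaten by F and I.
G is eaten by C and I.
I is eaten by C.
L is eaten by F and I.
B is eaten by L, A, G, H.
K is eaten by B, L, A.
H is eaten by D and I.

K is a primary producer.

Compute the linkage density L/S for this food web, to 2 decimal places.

L/S = 1.67

There are L = 20 links among S = 12 species.
L/S = 20/12 = 1.6667 ≈ 1.67.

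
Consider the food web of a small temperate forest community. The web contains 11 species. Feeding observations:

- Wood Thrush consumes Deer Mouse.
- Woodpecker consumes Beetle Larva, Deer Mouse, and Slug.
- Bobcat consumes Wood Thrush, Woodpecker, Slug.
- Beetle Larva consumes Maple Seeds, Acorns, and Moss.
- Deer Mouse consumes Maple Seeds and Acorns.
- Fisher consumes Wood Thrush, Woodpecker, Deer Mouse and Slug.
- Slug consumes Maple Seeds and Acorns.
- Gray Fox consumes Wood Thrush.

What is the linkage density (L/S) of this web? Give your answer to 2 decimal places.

L/S = 1.73

There are L = 19 links among S = 11 species.
L/S = 19/11 = 1.7273 ≈ 1.73.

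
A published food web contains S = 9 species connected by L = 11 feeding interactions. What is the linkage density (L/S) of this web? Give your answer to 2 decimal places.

L/S = 1.22

There are L = 11 links among S = 9 species.
L/S = 11/9 = 1.2222 ≈ 1.22.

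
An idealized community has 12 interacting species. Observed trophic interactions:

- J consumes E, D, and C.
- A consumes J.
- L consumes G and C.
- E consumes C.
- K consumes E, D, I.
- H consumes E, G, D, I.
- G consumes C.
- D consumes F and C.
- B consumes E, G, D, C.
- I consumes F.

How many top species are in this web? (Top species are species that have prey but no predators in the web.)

5

Top species (has prey, but nothing eats it): K, B, L, H, A.
Count: 5.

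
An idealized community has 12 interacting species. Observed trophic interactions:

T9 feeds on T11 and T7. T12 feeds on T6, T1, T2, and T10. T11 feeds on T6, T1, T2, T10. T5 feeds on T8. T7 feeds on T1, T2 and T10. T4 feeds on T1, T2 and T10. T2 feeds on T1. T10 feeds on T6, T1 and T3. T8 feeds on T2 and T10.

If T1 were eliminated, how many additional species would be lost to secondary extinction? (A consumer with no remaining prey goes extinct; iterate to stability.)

1

Remove T1.
Round 1: T2 (all prey gone) → extinct.
No further losses. Total secondary extinctions: 1.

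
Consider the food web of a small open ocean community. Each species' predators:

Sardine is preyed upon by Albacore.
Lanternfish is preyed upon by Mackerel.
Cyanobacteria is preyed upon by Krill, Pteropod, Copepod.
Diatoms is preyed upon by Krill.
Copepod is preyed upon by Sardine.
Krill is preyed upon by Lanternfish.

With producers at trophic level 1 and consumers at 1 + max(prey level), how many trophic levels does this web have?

Producers (level 1): Cyanobacteria, Diatoms.
Cyanobacteria → Krill → Lanternfish → Mackerel gives Mackerel level 4.
No species has a prey at level 4, so no species reaches level 5.

4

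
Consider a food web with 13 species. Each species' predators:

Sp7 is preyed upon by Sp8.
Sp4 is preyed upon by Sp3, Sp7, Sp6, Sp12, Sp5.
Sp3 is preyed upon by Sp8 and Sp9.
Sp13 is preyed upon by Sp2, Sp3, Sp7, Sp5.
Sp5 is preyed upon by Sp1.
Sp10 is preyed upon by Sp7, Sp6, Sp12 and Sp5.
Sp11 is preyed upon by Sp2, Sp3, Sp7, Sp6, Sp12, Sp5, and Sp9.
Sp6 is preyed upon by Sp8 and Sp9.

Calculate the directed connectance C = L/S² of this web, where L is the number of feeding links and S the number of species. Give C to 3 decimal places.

The web has S = 13 species and L = 26 feeding links.
C = L / S² = 26 / 169 = 0.1538 ≈ 0.154.

C = 0.154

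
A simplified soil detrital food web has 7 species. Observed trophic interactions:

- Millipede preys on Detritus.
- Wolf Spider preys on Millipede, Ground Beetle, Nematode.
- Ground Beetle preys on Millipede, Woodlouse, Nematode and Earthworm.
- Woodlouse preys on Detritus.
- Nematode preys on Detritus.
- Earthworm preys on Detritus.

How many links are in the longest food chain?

One longest chain: Detritus → Millipede → Ground Beetle → Wolf Spider.
It has 4 species and 3 links.

3 links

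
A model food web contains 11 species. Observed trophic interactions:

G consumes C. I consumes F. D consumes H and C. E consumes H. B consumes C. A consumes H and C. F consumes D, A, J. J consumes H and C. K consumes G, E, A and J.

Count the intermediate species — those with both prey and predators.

Intermediate species (has both prey and predators): J, A, E, D, G, F.
Count: 6.

6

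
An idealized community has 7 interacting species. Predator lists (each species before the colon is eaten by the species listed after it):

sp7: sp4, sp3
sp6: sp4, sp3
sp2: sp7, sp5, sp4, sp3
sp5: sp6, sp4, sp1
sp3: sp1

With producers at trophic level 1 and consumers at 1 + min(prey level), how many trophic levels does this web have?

Producers (level 1): sp2.
Following each consumer down to its lowest-level prey: sp2 → sp5 → sp6 (levels 1 through 3).
All prey of sp6 (sp5 2) are at level 2 or above, so sp6 is at level 1 + 2 = 3.
Every consumer has at least one prey at level 2 or below, so none exceeds level 3.

3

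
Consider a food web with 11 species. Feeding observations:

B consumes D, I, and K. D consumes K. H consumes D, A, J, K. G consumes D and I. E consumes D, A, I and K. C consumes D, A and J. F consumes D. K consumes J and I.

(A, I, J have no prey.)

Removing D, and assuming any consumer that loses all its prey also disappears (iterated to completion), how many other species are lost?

Remove D.
Round 1: F (all prey gone) → extinct.
No further losses. Total secondary extinctions: 1.

1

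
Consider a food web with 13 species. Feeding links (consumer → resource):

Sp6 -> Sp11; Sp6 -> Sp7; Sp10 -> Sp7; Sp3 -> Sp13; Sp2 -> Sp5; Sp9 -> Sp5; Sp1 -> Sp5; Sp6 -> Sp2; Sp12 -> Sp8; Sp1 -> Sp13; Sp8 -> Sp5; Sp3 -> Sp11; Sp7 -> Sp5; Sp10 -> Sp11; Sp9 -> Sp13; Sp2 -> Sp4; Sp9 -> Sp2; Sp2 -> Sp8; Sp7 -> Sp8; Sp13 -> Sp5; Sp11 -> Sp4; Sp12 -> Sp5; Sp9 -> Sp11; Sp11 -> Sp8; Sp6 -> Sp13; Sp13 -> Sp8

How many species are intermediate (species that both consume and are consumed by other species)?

Intermediate species (has both prey and predators): Sp8, Sp2, Sp7, Sp13, Sp11.
Count: 5.

5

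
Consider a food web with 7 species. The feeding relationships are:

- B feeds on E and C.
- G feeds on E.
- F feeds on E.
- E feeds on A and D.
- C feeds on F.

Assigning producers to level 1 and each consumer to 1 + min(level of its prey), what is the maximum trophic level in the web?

4

Producers (level 1): A, D.
Following each consumer down to its lowest-level prey: A → E → F → C (levels 1 through 4).
All prey of C (F 3) are at level 3 or above, so C is at level 1 + 3 = 4.
Every consumer has at least one prey at level 3 or below, so none exceeds level 4.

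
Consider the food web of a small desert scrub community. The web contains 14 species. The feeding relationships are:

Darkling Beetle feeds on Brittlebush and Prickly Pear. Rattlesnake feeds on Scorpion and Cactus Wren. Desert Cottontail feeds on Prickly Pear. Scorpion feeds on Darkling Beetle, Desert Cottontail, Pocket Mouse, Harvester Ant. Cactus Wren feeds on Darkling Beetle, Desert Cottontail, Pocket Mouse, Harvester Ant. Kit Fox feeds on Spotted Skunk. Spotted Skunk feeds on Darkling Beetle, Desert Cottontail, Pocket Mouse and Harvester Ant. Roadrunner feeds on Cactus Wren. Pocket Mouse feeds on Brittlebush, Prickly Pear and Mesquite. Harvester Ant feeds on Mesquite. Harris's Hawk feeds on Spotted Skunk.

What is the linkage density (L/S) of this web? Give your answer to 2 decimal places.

There are L = 24 links among S = 14 species.
L/S = 24/14 = 1.7143 ≈ 1.71.

L/S = 1.71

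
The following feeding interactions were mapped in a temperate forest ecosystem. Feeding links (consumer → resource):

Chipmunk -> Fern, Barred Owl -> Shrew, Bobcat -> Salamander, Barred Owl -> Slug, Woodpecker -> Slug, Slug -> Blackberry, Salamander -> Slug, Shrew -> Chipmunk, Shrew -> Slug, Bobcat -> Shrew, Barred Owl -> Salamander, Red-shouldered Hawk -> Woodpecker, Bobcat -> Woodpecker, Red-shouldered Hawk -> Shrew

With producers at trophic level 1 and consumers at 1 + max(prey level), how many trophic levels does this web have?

Producers (level 1): Blackberry, Fern.
Fern → Chipmunk → Shrew → Barred Owl gives Barred Owl level 4.
No species has a prey at level 4, so no species reaches level 5.

4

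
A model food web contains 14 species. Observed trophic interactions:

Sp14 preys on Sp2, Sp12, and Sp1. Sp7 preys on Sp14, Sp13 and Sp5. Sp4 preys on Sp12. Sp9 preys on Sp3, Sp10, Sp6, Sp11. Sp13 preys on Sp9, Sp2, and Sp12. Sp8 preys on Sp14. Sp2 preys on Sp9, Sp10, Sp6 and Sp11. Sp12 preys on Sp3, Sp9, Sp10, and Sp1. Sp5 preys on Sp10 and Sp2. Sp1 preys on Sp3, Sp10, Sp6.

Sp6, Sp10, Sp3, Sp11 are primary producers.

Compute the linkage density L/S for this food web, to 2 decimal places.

L/S = 2.00

There are L = 28 links among S = 14 species.
L/S = 28/14 = 2.0000 ≈ 2.00.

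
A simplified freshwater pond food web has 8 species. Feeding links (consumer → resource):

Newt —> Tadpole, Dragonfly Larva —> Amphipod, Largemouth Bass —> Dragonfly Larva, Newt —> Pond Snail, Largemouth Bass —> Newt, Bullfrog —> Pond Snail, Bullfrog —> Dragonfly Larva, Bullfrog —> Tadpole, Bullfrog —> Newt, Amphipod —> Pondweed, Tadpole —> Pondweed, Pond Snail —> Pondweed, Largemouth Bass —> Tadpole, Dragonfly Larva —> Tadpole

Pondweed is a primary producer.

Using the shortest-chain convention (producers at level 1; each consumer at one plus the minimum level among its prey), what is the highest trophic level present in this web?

Producers (level 1): Pondweed.
Following each consumer down to its lowest-level prey: Pondweed → Amphipod → Dragonfly Larva (levels 1 through 3).
All prey of Dragonfly Larva (Amphipod 2, Tadpole 2) are at level 2 or above, so Dragonfly Larva is at level 1 + 2 = 3.
Every consumer has at least one prey at level 2 or below, so none exceeds level 3.

3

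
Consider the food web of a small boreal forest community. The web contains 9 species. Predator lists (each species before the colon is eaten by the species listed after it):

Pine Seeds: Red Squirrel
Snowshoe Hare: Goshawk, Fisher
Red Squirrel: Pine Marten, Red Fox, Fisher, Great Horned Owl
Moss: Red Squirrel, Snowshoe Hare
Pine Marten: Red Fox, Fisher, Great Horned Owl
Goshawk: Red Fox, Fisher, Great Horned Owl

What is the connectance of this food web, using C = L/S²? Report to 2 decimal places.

The web has S = 9 species and L = 15 feeding links.
C = L / S² = 15 / 81 = 0.1852 ≈ 0.19.

C = 0.19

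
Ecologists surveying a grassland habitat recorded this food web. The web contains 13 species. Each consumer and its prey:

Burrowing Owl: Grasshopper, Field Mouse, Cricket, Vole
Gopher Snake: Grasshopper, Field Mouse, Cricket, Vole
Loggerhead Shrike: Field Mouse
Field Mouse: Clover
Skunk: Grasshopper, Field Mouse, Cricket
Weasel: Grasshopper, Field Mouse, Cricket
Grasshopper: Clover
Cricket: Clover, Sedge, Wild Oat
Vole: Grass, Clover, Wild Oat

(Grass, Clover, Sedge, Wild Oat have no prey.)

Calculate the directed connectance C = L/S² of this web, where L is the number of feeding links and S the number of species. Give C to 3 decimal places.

The web has S = 13 species and L = 23 feeding links.
C = L / S² = 23 / 169 = 0.1361 ≈ 0.136.

C = 0.136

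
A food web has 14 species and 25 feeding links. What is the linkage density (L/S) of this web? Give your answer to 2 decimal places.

There are L = 25 links among S = 14 species.
L/S = 25/14 = 1.7857 ≈ 1.79.

L/S = 1.79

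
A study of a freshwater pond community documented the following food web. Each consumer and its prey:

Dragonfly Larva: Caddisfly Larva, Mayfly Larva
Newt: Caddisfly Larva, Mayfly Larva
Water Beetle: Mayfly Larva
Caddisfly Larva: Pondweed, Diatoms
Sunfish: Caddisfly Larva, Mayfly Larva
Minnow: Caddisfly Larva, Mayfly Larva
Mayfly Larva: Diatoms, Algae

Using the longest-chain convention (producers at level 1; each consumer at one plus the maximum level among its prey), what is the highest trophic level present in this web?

3

Producers (level 1): Pondweed, Diatoms, Algae.
Pondweed → Caddisfly Larva → Newt gives Newt level 3.
No species has a prey at level 3, so no species reaches level 4.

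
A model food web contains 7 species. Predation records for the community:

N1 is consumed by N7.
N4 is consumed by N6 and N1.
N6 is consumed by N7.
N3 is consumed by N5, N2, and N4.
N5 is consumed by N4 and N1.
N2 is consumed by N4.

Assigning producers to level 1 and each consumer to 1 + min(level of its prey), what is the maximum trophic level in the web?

Producers (level 1): N3.
Following each consumer down to its lowest-level prey: N3 → N5 → N1 → N7 (levels 1 through 4).
All prey of N7 (N1 3, N6 3) are at level 3 or above, so N7 is at level 1 + 3 = 4.
Every consumer has at least one prey at level 3 or below, so none exceeds level 4.

4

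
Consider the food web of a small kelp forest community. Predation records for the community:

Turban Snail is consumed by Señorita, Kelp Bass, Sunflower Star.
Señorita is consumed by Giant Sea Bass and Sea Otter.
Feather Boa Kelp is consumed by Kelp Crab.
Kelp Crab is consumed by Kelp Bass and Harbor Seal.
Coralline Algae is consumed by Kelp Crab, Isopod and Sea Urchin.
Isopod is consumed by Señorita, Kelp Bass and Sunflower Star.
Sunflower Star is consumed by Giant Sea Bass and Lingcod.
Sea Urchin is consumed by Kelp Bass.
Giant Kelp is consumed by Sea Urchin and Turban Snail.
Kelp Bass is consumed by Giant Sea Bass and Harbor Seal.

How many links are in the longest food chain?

One longest chain: Coralline Algae → Isopod → Kelp Bass → Giant Sea Bass.
It has 4 species and 3 links.

3 links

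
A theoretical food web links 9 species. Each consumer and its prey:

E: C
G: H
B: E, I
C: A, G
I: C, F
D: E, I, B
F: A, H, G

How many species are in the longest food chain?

One longest chain: H → G → C → E → B → D.
It has 6 species and 5 links.

6 species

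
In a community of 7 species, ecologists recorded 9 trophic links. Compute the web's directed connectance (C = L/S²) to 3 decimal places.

The web has S = 7 species and L = 9 feeding links.
C = L / S² = 9 / 49 = 0.1837 ≈ 0.184.

C = 0.184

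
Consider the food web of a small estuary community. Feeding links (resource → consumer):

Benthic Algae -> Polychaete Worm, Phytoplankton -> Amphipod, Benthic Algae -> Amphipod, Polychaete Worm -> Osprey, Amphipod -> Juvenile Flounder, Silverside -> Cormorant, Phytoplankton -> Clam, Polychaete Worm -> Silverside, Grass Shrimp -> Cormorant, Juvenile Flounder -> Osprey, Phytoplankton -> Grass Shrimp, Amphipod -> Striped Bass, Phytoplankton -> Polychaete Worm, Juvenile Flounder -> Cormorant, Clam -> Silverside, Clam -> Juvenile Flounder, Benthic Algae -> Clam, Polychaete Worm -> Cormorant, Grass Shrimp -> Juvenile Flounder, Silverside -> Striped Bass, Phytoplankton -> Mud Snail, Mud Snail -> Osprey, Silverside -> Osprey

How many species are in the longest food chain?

4 species

One longest chain: Phytoplankton → Amphipod → Juvenile Flounder → Cormorant.
It has 4 species and 3 links.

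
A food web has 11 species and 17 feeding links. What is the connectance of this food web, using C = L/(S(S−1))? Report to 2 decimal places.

C = 0.15

The web has S = 11 species and L = 17 feeding links.
C = L / (S(S−1)) = 17 / 110 = 0.1545 ≈ 0.15.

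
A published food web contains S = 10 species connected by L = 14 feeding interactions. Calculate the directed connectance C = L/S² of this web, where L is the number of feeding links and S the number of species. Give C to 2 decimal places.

The web has S = 10 species and L = 14 feeding links.
C = L / S² = 14 / 100 = 0.1400 ≈ 0.14.

C = 0.14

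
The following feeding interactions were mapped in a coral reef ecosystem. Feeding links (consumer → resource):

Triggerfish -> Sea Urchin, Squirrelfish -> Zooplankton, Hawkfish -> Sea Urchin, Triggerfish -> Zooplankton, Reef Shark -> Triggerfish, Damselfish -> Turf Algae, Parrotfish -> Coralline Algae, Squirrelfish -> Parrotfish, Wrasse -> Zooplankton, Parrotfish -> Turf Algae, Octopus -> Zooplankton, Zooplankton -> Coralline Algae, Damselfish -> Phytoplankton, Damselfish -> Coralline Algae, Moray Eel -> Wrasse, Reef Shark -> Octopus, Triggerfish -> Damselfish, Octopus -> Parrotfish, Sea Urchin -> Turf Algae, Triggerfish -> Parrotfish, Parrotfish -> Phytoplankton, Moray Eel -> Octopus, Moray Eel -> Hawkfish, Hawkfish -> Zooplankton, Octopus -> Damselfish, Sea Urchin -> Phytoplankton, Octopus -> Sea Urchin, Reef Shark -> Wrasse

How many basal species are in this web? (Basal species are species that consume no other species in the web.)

Basal species (no prey listed): Coralline Algae, Turf Algae, Phytoplankton.
Count: 3.

3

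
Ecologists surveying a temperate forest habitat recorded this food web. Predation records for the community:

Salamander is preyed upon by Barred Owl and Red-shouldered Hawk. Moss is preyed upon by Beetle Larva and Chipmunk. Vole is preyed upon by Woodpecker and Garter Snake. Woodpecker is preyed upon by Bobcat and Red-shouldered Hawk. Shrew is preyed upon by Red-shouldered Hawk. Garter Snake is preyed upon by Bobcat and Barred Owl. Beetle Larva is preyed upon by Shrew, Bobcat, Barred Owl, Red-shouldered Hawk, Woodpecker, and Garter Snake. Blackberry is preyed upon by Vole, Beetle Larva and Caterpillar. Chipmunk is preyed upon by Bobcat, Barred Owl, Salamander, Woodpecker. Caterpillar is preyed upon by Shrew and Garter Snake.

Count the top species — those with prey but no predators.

3

Top species (has prey, but nothing eats it): Barred Owl, Red-shouldered Hawk, Bobcat.
Count: 3.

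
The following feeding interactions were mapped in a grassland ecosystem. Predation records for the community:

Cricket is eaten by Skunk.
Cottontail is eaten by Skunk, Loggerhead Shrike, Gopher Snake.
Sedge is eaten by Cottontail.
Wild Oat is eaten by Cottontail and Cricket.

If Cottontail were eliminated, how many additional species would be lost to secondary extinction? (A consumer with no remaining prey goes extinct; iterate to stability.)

Remove Cottontail.
Round 1: Loggerhead Shrike (all prey gone), Gopher Snake (all prey gone) → extinct.
No further losses. Total secondary extinctions: 2.

2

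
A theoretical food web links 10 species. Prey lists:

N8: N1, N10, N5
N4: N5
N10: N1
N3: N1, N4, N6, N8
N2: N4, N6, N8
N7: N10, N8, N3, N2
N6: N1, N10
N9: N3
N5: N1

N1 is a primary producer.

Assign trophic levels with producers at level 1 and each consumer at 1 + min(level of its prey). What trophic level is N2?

N1 is a producer → level 1.
N6 eats N1 → level 2.
N2 eats N6 → level 3.
No prey of N2 is below level 2, so 3 is the minimum.

Trophic level 3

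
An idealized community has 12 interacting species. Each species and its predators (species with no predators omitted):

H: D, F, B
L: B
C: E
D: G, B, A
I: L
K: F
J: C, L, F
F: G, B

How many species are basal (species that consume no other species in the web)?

Basal species (no prey listed): I, H, K, J.
Count: 4.

4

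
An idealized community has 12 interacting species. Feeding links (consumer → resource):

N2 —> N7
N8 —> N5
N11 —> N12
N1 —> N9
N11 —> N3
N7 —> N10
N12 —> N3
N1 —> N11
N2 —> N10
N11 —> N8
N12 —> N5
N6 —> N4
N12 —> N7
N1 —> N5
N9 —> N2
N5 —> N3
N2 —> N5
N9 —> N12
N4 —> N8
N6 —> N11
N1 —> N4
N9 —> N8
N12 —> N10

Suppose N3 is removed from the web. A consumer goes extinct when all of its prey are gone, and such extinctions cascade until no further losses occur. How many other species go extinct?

3

Remove N3.
Round 1: N5 (all prey gone) → extinct.
Round 2: N8 (all prey gone) → extinct.
Round 3: N4 (all prey gone) → extinct.
No further losses. Total secondary extinctions: 3.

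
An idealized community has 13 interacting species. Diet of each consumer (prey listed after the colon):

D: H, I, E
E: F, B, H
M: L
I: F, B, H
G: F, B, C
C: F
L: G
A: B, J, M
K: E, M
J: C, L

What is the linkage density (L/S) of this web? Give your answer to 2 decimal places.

L/S = 1.69

There are L = 22 links among S = 13 species.
L/S = 22/13 = 1.6923 ≈ 1.69.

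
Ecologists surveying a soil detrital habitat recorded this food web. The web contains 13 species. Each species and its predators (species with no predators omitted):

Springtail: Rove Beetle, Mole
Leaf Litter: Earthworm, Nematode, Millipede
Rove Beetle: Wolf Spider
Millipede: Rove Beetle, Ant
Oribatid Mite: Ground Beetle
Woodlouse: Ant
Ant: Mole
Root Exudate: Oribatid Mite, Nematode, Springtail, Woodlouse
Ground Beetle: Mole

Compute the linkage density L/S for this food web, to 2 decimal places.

L/S = 1.23

There are L = 16 links among S = 13 species.
L/S = 16/13 = 1.2308 ≈ 1.23.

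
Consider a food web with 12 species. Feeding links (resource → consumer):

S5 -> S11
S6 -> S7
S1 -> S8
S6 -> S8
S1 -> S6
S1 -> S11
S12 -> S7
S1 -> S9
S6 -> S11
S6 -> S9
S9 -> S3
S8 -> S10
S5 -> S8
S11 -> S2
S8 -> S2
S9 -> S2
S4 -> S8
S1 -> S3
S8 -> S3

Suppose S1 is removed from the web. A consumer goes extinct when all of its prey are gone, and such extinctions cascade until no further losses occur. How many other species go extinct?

Remove S1.
Round 1: S6 (all prey gone) → extinct.
Round 2: S9 (all prey gone) → extinct.
No further losses. Total secondary extinctions: 2.

2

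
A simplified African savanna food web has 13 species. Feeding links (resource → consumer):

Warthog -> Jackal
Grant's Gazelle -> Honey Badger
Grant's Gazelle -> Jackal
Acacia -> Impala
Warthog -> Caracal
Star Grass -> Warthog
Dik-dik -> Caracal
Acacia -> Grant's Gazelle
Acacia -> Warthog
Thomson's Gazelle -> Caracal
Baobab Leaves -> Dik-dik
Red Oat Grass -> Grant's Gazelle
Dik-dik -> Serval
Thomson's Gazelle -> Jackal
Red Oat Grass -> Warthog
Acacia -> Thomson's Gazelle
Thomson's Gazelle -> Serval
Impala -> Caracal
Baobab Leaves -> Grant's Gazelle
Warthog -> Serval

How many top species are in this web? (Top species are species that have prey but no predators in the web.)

Top species (has prey, but nothing eats it): Jackal, Honey Badger, Serval, Caracal.
Count: 4.

4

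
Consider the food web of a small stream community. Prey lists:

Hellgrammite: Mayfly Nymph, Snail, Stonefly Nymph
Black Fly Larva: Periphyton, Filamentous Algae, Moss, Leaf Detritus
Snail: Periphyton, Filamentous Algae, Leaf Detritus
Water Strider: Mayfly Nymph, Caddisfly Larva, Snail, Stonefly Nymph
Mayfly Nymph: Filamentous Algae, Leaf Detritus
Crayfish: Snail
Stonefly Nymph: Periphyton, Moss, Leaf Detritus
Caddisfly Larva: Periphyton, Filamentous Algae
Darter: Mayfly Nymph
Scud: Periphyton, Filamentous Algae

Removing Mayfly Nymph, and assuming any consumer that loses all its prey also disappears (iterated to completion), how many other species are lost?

1

Remove Mayfly Nymph.
Round 1: Darter (all prey gone) → extinct.
No further losses. Total secondary extinctions: 1.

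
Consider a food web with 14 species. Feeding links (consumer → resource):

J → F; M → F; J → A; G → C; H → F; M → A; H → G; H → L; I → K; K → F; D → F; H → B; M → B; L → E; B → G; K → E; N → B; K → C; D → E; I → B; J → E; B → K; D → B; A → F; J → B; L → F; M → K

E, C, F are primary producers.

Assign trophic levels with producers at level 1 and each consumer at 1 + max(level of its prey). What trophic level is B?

E is a producer → level 1.
K eats E (level 1); other prey at levels: C 1, F 1 → level 2.
B eats K (level 2); other prey at levels: G 2 → level 3.

Trophic level 3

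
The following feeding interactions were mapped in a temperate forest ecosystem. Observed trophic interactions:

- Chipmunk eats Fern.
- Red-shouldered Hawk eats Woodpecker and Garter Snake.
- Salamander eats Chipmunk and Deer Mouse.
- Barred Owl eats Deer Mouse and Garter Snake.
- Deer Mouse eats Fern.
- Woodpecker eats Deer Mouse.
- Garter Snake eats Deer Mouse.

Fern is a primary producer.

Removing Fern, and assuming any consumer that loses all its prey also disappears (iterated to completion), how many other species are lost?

Remove Fern.
Round 1: Deer Mouse (all prey gone), Chipmunk (all prey gone) → extinct.
Round 2: Salamander (all prey gone), Garter Snake (all prey gone), Woodpecker (all prey gone) → extinct.
Round 3: Red-shouldered Hawk (all prey gone), Barred Owl (all prey gone) → extinct.
No further losses. Total secondary extinctions: 7.

7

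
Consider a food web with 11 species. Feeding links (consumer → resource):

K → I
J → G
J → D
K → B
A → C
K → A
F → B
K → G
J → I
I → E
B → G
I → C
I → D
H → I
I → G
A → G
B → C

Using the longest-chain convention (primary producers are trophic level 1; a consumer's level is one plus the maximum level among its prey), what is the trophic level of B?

C is a producer → level 1.
B eats C (level 1); other prey at levels: G 1 → level 2.

Trophic level 2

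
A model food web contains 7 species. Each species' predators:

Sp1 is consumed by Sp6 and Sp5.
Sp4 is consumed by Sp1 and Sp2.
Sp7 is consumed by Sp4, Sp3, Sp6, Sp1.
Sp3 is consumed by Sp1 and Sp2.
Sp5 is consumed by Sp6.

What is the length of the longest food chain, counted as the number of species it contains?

5 species

One longest chain: Sp7 → Sp4 → Sp1 → Sp5 → Sp6.
It has 5 species and 4 links.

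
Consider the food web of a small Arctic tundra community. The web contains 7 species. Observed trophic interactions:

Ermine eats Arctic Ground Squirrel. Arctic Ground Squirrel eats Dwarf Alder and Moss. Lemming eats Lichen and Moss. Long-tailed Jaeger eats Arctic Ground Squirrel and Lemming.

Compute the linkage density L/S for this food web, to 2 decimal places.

There are L = 7 links among S = 7 species.
L/S = 7/7 = 1.0000 ≈ 1.00.

L/S = 1.00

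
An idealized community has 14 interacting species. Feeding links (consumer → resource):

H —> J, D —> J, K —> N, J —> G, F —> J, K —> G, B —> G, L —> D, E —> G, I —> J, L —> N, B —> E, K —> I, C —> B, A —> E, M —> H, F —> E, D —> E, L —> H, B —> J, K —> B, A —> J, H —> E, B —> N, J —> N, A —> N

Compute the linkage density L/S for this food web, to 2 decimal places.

L/S = 1.86

There are L = 26 links among S = 14 species.
L/S = 26/14 = 1.8571 ≈ 1.86.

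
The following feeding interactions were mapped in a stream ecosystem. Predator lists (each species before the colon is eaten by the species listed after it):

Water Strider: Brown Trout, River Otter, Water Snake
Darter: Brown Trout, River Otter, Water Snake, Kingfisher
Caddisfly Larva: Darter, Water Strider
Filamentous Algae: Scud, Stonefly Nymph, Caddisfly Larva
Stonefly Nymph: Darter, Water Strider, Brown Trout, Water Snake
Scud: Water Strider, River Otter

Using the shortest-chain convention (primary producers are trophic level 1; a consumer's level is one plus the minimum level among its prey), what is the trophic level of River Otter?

Filamentous Algae is a producer → level 1.
Scud eats Filamentous Algae → level 2.
River Otter eats Scud → level 3.
No prey of River Otter is below level 2, so 3 is the minimum.

Trophic level 3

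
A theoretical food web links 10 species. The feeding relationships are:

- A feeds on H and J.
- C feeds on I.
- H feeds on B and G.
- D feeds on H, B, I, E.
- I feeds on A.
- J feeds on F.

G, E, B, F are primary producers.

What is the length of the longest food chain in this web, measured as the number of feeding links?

4 links

One longest chain: G → H → A → I → C.
It has 5 species and 4 links.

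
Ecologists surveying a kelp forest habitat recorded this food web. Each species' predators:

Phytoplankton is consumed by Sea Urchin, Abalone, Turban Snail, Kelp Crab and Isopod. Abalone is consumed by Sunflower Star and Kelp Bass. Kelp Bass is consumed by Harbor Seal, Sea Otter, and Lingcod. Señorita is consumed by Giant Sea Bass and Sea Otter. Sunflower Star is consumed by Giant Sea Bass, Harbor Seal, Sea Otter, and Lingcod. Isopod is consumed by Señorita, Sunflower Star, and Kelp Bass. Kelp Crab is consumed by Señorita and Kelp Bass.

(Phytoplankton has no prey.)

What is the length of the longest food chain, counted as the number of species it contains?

4 species

One longest chain: Phytoplankton → Abalone → Kelp Bass → Sea Otter.
It has 4 species and 3 links.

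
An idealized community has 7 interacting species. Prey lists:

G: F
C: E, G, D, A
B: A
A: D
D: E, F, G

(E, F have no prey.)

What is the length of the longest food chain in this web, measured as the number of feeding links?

One longest chain: F → G → D → A → C.
It has 5 species and 4 links.

4 links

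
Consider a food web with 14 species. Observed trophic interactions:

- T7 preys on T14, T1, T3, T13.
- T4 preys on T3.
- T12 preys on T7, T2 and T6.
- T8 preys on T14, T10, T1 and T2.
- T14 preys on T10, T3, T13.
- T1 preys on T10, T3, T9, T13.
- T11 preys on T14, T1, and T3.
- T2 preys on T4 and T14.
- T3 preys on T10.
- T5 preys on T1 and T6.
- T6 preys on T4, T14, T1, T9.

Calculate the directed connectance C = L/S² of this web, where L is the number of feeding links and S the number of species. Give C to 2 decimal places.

C = 0.16

The web has S = 14 species and L = 31 feeding links.
C = L / S² = 31 / 196 = 0.1582 ≈ 0.16.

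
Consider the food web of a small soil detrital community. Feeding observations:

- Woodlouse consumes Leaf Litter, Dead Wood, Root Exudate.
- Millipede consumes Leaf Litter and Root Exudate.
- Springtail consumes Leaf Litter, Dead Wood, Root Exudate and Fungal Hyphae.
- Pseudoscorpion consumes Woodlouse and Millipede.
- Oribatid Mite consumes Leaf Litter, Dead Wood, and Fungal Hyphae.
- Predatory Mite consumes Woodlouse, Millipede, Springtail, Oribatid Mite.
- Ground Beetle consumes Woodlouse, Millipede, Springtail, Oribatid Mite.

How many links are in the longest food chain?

One longest chain: Leaf Litter → Woodlouse → Predatory Mite.
It has 3 species and 2 links.

2 links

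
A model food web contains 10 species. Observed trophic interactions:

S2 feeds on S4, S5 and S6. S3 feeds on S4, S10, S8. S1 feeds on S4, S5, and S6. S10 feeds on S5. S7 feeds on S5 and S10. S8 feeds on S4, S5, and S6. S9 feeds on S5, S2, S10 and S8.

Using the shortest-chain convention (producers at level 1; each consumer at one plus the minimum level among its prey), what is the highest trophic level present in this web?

Producers (level 1): S4, S6, S5.
Following each consumer down to its lowest-level prey: S5 → S10 (levels 1 through 2).
All prey of S10 (S5 1) are at level 1 or above, so S10 is at level 1 + 1 = 2.
Every consumer has at least one prey at level 1 or below, so none exceeds level 2.

2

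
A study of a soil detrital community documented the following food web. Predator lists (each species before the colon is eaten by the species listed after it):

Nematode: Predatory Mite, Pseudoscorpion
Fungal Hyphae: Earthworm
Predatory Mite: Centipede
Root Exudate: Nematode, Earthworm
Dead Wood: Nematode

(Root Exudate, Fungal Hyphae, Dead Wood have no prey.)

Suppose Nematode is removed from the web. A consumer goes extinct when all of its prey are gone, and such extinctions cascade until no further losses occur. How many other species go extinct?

3

Remove Nematode.
Round 1: Predatory Mite (all prey gone), Pseudoscorpion (all prey gone) → extinct.
Round 2: Centipede (all prey gone) → extinct.
No further losses. Total secondary extinctions: 3.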